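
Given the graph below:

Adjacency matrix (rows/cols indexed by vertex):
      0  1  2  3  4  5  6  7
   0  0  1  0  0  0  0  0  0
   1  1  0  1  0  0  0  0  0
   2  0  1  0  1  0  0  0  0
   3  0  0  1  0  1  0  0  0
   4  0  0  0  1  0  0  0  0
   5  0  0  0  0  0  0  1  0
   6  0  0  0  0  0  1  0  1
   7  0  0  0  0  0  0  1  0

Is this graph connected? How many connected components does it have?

Checking connectivity: the graph has 2 connected component(s).
Components: [[0, 1, 2, 3, 4], [5, 6, 7]]. The graph is NOT connected.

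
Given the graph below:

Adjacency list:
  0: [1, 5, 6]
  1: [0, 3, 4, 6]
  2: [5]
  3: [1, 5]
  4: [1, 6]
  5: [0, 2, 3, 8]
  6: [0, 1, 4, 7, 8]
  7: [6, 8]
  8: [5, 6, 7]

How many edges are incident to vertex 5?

Vertex 5 has neighbors [0, 2, 3, 8], so deg(5) = 4.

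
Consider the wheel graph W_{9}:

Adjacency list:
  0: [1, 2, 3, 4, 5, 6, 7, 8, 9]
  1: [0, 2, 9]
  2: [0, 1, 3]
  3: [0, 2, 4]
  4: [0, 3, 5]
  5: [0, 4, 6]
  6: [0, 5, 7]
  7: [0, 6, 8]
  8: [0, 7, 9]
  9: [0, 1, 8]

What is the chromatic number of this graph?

W_{9} = C_{9} plus a hub adjacent to every cycle vertex.
The outer cycle needs 3 colors (odd cycle); the hub is adjacent to all of them so needs a fresh color.
Chromatic number = 3 + 1 = 4.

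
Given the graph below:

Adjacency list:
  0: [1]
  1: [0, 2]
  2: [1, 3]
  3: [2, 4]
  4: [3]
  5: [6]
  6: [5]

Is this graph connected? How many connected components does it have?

Checking connectivity: the graph has 2 connected component(s).
Components: [[0, 1, 2, 3, 4], [5, 6]]. The graph is NOT connected.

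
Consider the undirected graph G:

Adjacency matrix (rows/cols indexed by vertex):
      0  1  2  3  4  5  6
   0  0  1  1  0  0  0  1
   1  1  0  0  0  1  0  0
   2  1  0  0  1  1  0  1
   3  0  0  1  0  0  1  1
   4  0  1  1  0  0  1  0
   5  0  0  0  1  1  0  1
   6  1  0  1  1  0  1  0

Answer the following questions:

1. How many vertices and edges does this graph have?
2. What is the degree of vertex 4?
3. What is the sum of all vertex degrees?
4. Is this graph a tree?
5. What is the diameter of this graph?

Count: 7 vertices, 11 edges.
Vertex 4 has neighbors [1, 2, 5], degree = 3.
Handshaking lemma: 2 * 11 = 22.
A tree on 7 vertices has 6 edges. This graph has 11 edges (5 extra). Not a tree.
Diameter (longest shortest path) = 3.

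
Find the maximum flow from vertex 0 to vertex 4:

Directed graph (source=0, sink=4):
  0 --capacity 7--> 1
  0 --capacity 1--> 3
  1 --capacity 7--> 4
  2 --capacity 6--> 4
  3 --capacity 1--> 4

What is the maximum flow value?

Computing max flow:
  Flow on (0->1): 7/7
  Flow on (0->3): 1/1
  Flow on (1->4): 7/7
  Flow on (3->4): 1/1
Maximum flow = 8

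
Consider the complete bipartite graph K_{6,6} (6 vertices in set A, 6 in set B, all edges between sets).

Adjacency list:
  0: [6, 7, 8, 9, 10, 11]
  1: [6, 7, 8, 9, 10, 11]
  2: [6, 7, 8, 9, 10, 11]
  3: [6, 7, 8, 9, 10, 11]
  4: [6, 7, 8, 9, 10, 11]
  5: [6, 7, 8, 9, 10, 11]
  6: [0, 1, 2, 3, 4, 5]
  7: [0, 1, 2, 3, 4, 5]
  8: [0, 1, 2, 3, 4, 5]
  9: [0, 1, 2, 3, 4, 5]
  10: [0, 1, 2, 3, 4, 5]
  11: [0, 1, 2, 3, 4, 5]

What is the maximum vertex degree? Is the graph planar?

Set-A vertices have degree 6; set-B vertices have degree 6. Maximum degree = max(6,6) = 6.
K_{6,6} contains K_{3,3} as a subgraph (since both sides have >= 3 vertices); by Kuratowski's theorem it is not planar.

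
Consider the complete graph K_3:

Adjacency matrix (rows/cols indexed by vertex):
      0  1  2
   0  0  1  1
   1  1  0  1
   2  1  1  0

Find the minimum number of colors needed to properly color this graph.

In K_3, every vertex is adjacent to every other vertex.
Each vertex needs a unique color.
Chromatic number = 3.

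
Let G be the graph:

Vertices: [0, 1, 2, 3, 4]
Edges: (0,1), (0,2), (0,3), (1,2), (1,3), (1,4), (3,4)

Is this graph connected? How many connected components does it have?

Checking connectivity: the graph has 1 connected component(s).
All vertices are reachable from each other. The graph IS connected.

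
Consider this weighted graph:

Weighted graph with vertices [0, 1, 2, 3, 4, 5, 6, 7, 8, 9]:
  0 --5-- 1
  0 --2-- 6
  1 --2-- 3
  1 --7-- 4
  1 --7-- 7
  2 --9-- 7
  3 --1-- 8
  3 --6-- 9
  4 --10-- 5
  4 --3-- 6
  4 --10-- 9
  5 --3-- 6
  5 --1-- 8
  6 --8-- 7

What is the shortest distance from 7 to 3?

Using Dijkstra's algorithm from vertex 7:
Shortest path: 7 -> 1 -> 3
Total weight: 7 + 2 = 9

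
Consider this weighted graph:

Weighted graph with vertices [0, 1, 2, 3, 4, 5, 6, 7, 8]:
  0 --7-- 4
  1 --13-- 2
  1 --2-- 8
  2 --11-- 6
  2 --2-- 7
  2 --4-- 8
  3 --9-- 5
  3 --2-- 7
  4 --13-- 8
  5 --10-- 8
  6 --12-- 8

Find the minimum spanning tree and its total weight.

Applying Kruskal's algorithm (sort edges by weight, add if no cycle):
  Add (1,8) w=2
  Add (2,7) w=2
  Add (3,7) w=2
  Add (2,8) w=4
  Add (0,4) w=7
  Add (3,5) w=9
  Skip (5,8) w=10 (creates cycle)
  Add (2,6) w=11
  Skip (6,8) w=12 (creates cycle)
  Skip (1,2) w=13 (creates cycle)
  Add (4,8) w=13
MST weight = 50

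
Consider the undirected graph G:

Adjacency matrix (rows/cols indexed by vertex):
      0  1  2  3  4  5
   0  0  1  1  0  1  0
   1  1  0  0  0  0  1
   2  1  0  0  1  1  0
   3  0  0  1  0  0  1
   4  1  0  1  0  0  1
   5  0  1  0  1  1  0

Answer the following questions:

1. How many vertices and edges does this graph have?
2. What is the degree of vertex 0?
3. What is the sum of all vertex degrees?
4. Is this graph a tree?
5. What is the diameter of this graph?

Count: 6 vertices, 8 edges.
Vertex 0 has neighbors [1, 2, 4], degree = 3.
Handshaking lemma: 2 * 8 = 16.
A tree on 6 vertices has 5 edges. This graph has 8 edges (3 extra). Not a tree.
Diameter (longest shortest path) = 2.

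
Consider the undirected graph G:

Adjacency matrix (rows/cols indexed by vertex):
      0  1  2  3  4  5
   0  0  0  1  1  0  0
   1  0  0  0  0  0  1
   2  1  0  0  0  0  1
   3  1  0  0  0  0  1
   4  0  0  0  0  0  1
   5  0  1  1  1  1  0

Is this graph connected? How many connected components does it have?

Checking connectivity: the graph has 1 connected component(s).
All vertices are reachable from each other. The graph IS connected.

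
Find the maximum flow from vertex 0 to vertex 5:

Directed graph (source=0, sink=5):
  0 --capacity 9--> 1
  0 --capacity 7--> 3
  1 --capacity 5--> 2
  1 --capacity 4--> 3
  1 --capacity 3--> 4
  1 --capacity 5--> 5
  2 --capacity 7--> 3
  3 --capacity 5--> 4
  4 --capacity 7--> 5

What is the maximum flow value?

Computing max flow:
  Flow on (0->1): 7/9
  Flow on (0->3): 5/7
  Flow on (1->4): 2/3
  Flow on (1->5): 5/5
  Flow on (3->4): 5/5
  Flow on (4->5): 7/7
Maximum flow = 12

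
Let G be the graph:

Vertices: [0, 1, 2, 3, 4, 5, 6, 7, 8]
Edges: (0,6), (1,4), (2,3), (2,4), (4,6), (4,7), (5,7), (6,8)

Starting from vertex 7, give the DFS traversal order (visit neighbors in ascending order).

DFS from vertex 7 (neighbors processed in ascending order):
Visit order: 7, 4, 1, 2, 3, 6, 0, 8, 5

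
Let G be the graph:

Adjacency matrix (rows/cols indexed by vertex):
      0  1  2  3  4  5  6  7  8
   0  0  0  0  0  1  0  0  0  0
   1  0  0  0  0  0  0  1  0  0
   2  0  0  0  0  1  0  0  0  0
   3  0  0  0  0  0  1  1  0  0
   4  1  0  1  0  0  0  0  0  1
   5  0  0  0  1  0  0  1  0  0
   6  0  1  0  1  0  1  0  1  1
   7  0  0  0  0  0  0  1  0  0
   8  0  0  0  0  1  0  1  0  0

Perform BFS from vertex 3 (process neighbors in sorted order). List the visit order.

BFS from vertex 3 (neighbors processed in ascending order):
Visit order: 3, 5, 6, 1, 7, 8, 4, 0, 2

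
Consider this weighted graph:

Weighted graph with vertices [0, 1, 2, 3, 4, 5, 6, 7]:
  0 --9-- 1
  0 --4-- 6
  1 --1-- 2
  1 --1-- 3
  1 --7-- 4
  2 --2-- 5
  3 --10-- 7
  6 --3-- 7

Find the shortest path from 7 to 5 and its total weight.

Using Dijkstra's algorithm from vertex 7:
Shortest path: 7 -> 3 -> 1 -> 2 -> 5
Total weight: 10 + 1 + 1 + 2 = 14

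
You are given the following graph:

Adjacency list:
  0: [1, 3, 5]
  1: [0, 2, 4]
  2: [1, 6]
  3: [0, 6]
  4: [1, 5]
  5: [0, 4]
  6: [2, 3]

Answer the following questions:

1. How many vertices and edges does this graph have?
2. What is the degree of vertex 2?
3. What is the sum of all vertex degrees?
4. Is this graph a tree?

Count: 7 vertices, 8 edges.
Vertex 2 has neighbors [1, 6], degree = 2.
Handshaking lemma: 2 * 8 = 16.
A tree on 7 vertices has 6 edges. This graph has 8 edges (2 extra). Not a tree.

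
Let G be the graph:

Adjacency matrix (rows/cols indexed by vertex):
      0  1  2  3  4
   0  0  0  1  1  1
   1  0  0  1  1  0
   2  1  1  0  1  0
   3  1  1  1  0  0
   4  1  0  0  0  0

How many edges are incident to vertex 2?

Vertex 2 has neighbors [0, 1, 3], so deg(2) = 3.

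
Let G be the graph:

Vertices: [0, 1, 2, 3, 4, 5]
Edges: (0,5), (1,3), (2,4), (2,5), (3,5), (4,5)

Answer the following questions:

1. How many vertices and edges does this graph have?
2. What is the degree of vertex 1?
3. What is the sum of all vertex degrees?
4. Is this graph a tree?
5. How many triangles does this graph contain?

Count: 6 vertices, 6 edges.
Vertex 1 has neighbors [3], degree = 1.
Handshaking lemma: 2 * 6 = 12.
A tree on 6 vertices has 5 edges. This graph has 6 edges (1 extra). Not a tree.
Number of triangles = 1.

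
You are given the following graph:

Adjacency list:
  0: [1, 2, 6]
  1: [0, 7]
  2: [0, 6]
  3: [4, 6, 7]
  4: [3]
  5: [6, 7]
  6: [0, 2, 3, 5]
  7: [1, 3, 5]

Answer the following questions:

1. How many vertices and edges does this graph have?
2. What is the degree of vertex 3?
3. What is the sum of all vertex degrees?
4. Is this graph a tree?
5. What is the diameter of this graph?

Count: 8 vertices, 10 edges.
Vertex 3 has neighbors [4, 6, 7], degree = 3.
Handshaking lemma: 2 * 10 = 20.
A tree on 8 vertices has 7 edges. This graph has 10 edges (3 extra). Not a tree.
Diameter (longest shortest path) = 3.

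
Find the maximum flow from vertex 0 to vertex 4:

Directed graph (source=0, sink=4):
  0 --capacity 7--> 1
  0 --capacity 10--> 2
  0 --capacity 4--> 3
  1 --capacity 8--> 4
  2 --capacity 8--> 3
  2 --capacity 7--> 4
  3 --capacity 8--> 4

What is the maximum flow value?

Computing max flow:
  Flow on (0->1): 7/7
  Flow on (0->2): 10/10
  Flow on (0->3): 4/4
  Flow on (1->4): 7/8
  Flow on (2->3): 3/8
  Flow on (2->4): 7/7
  Flow on (3->4): 7/8
Maximum flow = 21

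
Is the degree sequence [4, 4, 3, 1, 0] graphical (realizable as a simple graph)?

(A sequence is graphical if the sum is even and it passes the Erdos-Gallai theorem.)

Sum of degrees = 12. Sum is even but fails Erdos-Gallai. The sequence is NOT graphical.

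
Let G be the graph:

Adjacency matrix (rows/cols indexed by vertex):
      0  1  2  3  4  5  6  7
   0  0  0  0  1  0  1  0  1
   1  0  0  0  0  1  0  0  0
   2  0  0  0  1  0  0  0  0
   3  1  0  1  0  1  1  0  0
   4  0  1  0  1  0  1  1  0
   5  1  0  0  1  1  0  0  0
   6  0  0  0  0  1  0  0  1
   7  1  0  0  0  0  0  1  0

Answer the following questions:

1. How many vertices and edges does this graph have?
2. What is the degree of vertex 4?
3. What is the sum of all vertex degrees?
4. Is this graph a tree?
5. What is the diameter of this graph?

Count: 8 vertices, 10 edges.
Vertex 4 has neighbors [1, 3, 5, 6], degree = 4.
Handshaking lemma: 2 * 10 = 20.
A tree on 8 vertices has 7 edges. This graph has 10 edges (3 extra). Not a tree.
Diameter (longest shortest path) = 3.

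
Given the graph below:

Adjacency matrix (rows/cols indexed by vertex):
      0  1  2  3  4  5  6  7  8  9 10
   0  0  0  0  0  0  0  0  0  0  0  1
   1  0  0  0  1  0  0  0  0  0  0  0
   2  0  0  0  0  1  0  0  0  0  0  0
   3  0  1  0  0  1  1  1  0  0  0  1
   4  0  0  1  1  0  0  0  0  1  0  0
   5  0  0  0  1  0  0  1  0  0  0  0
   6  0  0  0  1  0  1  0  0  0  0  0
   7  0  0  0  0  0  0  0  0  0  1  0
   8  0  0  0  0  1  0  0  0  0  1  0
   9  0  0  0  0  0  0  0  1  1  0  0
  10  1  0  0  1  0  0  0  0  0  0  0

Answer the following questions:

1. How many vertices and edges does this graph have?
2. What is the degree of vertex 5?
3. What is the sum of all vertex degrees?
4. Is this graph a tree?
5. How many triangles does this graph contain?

Count: 11 vertices, 11 edges.
Vertex 5 has neighbors [3, 6], degree = 2.
Handshaking lemma: 2 * 11 = 22.
A tree on 11 vertices has 10 edges. This graph has 11 edges (1 extra). Not a tree.
Number of triangles = 1.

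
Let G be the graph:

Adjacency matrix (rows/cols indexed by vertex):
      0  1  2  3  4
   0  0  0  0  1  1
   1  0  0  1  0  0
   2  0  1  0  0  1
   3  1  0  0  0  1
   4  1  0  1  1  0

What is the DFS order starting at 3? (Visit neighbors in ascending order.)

DFS from vertex 3 (neighbors processed in ascending order):
Visit order: 3, 0, 4, 2, 1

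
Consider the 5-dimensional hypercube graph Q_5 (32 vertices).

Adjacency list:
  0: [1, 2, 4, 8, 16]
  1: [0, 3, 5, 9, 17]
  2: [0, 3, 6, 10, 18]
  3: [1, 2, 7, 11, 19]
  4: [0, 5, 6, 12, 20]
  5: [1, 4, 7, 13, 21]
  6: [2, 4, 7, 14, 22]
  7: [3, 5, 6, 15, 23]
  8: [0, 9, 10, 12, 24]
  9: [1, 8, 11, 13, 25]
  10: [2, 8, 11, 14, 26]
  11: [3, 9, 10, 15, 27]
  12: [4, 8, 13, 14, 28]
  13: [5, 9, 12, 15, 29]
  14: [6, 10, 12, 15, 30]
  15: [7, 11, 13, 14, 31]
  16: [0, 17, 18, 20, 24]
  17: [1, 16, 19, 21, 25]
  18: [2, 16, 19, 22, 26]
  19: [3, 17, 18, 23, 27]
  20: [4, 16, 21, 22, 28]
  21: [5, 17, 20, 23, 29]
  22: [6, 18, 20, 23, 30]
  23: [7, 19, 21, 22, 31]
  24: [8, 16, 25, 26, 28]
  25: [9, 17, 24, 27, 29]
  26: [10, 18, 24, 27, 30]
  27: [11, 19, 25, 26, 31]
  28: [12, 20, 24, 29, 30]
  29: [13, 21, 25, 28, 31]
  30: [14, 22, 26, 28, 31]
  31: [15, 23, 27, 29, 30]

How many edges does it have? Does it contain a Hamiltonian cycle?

Q_5 has 32 * 5 / 2 = 80 edges.
Q_5 (d >= 2) always has a Hamiltonian cycle: a 5-bit cyclic Gray code visits every vertex exactly once and returns to the start.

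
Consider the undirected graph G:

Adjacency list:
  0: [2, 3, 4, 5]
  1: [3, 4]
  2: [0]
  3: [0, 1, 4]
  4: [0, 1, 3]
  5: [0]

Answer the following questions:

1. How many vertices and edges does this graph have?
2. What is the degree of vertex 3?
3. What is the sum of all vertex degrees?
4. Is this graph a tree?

Count: 6 vertices, 7 edges.
Vertex 3 has neighbors [0, 1, 4], degree = 3.
Handshaking lemma: 2 * 7 = 14.
A tree on 6 vertices has 5 edges. This graph has 7 edges (2 extra). Not a tree.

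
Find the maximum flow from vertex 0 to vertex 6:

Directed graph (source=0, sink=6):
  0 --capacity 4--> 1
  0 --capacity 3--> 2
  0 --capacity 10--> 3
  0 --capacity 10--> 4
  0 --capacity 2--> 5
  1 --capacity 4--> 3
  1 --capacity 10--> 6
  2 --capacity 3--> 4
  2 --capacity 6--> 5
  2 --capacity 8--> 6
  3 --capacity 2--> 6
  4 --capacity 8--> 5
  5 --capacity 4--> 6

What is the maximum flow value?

Computing max flow:
  Flow on (0->1): 4/4
  Flow on (0->2): 3/3
  Flow on (0->3): 2/10
  Flow on (0->4): 4/10
  Flow on (1->6): 4/10
  Flow on (2->6): 3/8
  Flow on (3->6): 2/2
  Flow on (4->5): 4/8
  Flow on (5->6): 4/4
Maximum flow = 13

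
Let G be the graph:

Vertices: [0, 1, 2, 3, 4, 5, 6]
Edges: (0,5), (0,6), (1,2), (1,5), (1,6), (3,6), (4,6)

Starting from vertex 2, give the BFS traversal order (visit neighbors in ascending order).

BFS from vertex 2 (neighbors processed in ascending order):
Visit order: 2, 1, 5, 6, 0, 3, 4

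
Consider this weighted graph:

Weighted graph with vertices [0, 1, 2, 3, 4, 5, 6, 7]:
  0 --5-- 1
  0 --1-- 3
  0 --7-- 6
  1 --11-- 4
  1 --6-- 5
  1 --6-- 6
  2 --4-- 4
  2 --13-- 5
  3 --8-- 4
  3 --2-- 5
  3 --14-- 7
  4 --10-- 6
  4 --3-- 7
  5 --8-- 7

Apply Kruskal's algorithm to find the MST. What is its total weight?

Applying Kruskal's algorithm (sort edges by weight, add if no cycle):
  Add (0,3) w=1
  Add (3,5) w=2
  Add (4,7) w=3
  Add (2,4) w=4
  Add (0,1) w=5
  Add (1,6) w=6
  Skip (1,5) w=6 (creates cycle)
  Skip (0,6) w=7 (creates cycle)
  Add (3,4) w=8
  Skip (5,7) w=8 (creates cycle)
  Skip (4,6) w=10 (creates cycle)
  Skip (1,4) w=11 (creates cycle)
  Skip (2,5) w=13 (creates cycle)
  Skip (3,7) w=14 (creates cycle)
MST weight = 29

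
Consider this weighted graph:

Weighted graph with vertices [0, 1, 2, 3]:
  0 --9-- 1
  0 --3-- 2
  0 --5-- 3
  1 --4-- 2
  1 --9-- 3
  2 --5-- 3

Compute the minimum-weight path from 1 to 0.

Using Dijkstra's algorithm from vertex 1:
Shortest path: 1 -> 2 -> 0
Total weight: 4 + 3 = 7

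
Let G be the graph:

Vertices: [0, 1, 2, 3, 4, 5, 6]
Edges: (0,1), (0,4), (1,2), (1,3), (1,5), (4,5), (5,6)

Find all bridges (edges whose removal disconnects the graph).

A bridge is an edge whose removal increases the number of connected components.
Bridges found: (1,2), (1,3), (5,6)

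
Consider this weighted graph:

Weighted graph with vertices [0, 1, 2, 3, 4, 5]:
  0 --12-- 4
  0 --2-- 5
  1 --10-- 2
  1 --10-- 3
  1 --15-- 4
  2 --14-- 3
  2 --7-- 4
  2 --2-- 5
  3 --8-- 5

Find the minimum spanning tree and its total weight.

Applying Kruskal's algorithm (sort edges by weight, add if no cycle):
  Add (0,5) w=2
  Add (2,5) w=2
  Add (2,4) w=7
  Add (3,5) w=8
  Add (1,2) w=10
  Skip (1,3) w=10 (creates cycle)
  Skip (0,4) w=12 (creates cycle)
  Skip (2,3) w=14 (creates cycle)
  Skip (1,4) w=15 (creates cycle)
MST weight = 29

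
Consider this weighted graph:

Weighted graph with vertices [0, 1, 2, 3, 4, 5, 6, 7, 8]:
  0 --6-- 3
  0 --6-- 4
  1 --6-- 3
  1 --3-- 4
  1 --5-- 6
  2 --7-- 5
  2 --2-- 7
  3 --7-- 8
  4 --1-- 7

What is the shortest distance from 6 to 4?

Using Dijkstra's algorithm from vertex 6:
Shortest path: 6 -> 1 -> 4
Total weight: 5 + 3 = 8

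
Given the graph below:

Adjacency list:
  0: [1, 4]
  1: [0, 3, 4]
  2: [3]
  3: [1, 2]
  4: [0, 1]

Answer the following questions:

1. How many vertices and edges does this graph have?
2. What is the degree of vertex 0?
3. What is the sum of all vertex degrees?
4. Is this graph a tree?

Count: 5 vertices, 5 edges.
Vertex 0 has neighbors [1, 4], degree = 2.
Handshaking lemma: 2 * 5 = 10.
A tree on 5 vertices has 4 edges. This graph has 5 edges (1 extra). Not a tree.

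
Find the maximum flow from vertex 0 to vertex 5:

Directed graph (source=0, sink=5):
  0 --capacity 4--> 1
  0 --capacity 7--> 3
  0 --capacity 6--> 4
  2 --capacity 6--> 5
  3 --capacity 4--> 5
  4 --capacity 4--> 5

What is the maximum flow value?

Computing max flow:
  Flow on (0->3): 4/7
  Flow on (0->4): 4/6
  Flow on (3->5): 4/4
  Flow on (4->5): 4/4
Maximum flow = 8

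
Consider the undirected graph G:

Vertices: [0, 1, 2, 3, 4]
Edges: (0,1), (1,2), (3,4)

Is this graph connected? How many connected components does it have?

Checking connectivity: the graph has 2 connected component(s).
Components: [[0, 1, 2], [3, 4]]. The graph is NOT connected.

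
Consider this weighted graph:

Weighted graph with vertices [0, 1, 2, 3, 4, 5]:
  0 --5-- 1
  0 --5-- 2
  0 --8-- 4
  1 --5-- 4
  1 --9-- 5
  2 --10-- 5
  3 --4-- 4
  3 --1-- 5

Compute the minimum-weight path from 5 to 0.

Using Dijkstra's algorithm from vertex 5:
Shortest path: 5 -> 3 -> 4 -> 0
Total weight: 1 + 4 + 8 = 13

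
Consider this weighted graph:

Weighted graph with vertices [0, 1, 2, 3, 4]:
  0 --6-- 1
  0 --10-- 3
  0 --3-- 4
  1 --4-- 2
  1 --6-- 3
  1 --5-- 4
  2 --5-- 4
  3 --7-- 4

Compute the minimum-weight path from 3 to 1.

Using Dijkstra's algorithm from vertex 3:
Shortest path: 3 -> 1
Total weight: 6 = 6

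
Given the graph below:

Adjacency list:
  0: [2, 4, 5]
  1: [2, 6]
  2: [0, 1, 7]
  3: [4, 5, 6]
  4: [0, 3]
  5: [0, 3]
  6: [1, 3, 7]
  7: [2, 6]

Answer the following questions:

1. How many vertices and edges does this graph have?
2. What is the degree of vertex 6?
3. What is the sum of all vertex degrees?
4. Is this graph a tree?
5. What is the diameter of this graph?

Count: 8 vertices, 10 edges.
Vertex 6 has neighbors [1, 3, 7], degree = 3.
Handshaking lemma: 2 * 10 = 20.
A tree on 8 vertices has 7 edges. This graph has 10 edges (3 extra). Not a tree.
Diameter (longest shortest path) = 3.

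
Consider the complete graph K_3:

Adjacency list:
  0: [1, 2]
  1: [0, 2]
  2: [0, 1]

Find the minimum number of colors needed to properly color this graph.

In K_3, every vertex is adjacent to every other vertex.
Each vertex needs a unique color.
Chromatic number = 3.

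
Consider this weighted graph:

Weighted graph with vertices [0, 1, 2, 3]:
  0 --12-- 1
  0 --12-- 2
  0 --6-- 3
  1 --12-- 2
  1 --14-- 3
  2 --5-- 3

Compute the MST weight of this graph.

Applying Kruskal's algorithm (sort edges by weight, add if no cycle):
  Add (2,3) w=5
  Add (0,3) w=6
  Skip (0,2) w=12 (creates cycle)
  Add (0,1) w=12
  Skip (1,2) w=12 (creates cycle)
  Skip (1,3) w=14 (creates cycle)
MST weight = 23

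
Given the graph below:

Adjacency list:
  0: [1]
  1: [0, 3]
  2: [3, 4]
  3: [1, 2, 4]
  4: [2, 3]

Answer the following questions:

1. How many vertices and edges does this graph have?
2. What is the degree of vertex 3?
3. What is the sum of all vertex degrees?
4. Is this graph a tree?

Count: 5 vertices, 5 edges.
Vertex 3 has neighbors [1, 2, 4], degree = 3.
Handshaking lemma: 2 * 5 = 10.
A tree on 5 vertices has 4 edges. This graph has 5 edges (1 extra). Not a tree.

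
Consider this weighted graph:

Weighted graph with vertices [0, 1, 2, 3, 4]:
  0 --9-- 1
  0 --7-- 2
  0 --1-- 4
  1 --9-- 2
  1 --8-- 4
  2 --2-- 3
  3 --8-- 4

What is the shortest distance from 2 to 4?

Using Dijkstra's algorithm from vertex 2:
Shortest path: 2 -> 0 -> 4
Total weight: 7 + 1 = 8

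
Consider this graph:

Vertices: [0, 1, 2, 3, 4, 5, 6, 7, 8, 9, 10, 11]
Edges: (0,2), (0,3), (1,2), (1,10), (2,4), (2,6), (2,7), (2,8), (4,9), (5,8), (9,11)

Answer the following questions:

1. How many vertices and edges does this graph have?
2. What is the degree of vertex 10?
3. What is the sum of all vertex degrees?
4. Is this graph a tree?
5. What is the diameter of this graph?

Count: 12 vertices, 11 edges.
Vertex 10 has neighbors [1], degree = 1.
Handshaking lemma: 2 * 11 = 22.
A graph is a tree iff it is connected and has exactly n-1 edges. This graph is connected (all 12 vertices in one component) and has 12-1 = 11 edges. It is a tree.
Diameter (longest shortest path) = 5.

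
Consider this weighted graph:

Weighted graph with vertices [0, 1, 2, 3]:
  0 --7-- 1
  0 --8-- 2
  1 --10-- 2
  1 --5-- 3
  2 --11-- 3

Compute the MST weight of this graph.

Applying Kruskal's algorithm (sort edges by weight, add if no cycle):
  Add (1,3) w=5
  Add (0,1) w=7
  Add (0,2) w=8
  Skip (1,2) w=10 (creates cycle)
  Skip (2,3) w=11 (creates cycle)
MST weight = 20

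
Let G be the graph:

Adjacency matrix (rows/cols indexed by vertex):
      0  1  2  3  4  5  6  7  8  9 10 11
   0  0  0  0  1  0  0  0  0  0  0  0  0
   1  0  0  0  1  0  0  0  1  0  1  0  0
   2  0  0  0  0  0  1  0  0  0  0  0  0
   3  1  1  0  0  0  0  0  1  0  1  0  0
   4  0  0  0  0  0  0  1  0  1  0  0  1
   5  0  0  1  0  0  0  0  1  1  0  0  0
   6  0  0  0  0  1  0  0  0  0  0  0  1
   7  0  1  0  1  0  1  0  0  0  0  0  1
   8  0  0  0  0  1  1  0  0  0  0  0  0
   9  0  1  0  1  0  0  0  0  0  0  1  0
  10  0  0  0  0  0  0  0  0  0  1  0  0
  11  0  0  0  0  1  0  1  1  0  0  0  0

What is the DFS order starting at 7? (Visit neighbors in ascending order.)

DFS from vertex 7 (neighbors processed in ascending order):
Visit order: 7, 1, 3, 0, 9, 10, 5, 2, 8, 4, 6, 11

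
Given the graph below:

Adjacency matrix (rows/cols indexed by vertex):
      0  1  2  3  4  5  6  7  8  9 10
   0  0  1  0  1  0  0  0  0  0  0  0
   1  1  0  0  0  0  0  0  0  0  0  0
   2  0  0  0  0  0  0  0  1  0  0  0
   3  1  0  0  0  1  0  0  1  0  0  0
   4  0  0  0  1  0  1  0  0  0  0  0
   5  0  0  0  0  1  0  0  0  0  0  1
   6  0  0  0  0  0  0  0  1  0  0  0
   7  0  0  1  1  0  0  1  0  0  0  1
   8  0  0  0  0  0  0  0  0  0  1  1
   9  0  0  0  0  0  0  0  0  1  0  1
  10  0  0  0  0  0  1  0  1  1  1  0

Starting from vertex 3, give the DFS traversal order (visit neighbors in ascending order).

DFS from vertex 3 (neighbors processed in ascending order):
Visit order: 3, 0, 1, 4, 5, 10, 7, 2, 6, 8, 9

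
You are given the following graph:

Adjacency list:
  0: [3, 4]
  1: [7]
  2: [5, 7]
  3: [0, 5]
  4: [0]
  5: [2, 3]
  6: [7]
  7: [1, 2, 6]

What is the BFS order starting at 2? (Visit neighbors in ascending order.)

BFS from vertex 2 (neighbors processed in ascending order):
Visit order: 2, 5, 7, 3, 1, 6, 0, 4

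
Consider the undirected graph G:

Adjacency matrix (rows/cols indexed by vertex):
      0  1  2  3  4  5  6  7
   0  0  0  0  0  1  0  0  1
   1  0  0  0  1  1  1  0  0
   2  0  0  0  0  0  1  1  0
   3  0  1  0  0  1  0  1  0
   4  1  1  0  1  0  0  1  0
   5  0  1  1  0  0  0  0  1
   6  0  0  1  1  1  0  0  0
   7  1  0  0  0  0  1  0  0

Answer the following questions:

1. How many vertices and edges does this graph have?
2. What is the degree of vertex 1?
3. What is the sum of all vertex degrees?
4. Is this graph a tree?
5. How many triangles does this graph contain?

Count: 8 vertices, 11 edges.
Vertex 1 has neighbors [3, 4, 5], degree = 3.
Handshaking lemma: 2 * 11 = 22.
A tree on 8 vertices has 7 edges. This graph has 11 edges (4 extra). Not a tree.
Number of triangles = 2.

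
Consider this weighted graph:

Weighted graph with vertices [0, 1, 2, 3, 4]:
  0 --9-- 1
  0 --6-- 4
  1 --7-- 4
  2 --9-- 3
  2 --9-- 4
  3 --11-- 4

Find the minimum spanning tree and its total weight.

Applying Kruskal's algorithm (sort edges by weight, add if no cycle):
  Add (0,4) w=6
  Add (1,4) w=7
  Skip (0,1) w=9 (creates cycle)
  Add (2,3) w=9
  Add (2,4) w=9
  Skip (3,4) w=11 (creates cycle)
MST weight = 31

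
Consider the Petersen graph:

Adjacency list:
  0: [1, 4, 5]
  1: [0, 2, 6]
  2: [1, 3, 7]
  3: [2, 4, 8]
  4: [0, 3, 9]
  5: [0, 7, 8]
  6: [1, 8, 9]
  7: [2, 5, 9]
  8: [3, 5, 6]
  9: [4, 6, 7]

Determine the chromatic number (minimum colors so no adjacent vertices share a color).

The Petersen graph contains odd cycles (e.g. the outer 5-cycle), so chi >= 3.
A proper 3-coloring exists (it is a well-known 3-chromatic graph).
Chromatic number = 3.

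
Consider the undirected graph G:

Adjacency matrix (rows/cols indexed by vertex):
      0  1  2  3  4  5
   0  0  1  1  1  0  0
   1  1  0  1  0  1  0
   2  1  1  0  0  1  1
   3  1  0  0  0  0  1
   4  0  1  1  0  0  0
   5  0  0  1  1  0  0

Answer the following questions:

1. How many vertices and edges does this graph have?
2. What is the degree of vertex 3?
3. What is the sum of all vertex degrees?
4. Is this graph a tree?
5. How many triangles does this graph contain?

Count: 6 vertices, 8 edges.
Vertex 3 has neighbors [0, 5], degree = 2.
Handshaking lemma: 2 * 8 = 16.
A tree on 6 vertices has 5 edges. This graph has 8 edges (3 extra). Not a tree.
Number of triangles = 2.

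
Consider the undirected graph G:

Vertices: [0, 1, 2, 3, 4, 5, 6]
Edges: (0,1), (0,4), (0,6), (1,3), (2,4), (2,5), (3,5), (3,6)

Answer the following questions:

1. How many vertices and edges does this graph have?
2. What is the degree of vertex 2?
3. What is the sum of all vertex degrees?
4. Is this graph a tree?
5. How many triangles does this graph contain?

Count: 7 vertices, 8 edges.
Vertex 2 has neighbors [4, 5], degree = 2.
Handshaking lemma: 2 * 8 = 16.
A tree on 7 vertices has 6 edges. This graph has 8 edges (2 extra). Not a tree.
Number of triangles = 0.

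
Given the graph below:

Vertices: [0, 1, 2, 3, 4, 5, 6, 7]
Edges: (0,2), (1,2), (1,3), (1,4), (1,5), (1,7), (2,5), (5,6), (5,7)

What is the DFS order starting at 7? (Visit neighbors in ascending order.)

DFS from vertex 7 (neighbors processed in ascending order):
Visit order: 7, 1, 2, 0, 5, 6, 3, 4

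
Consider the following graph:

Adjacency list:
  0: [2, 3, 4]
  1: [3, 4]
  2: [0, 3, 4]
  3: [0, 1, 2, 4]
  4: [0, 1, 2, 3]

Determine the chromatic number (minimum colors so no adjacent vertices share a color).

The graph has a maximum clique of size 4 (lower bound on chromatic number).
A valid 4-coloring: {0: 2, 1: 2, 2: 3, 3: 0, 4: 1}.
Chromatic number = 4.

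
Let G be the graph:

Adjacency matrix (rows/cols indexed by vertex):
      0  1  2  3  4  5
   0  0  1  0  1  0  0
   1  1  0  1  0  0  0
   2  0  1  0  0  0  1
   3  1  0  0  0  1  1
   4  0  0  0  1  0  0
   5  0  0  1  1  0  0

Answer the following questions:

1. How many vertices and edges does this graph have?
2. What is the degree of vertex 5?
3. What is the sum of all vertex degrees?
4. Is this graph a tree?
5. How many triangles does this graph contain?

Count: 6 vertices, 6 edges.
Vertex 5 has neighbors [2, 3], degree = 2.
Handshaking lemma: 2 * 6 = 12.
A tree on 6 vertices has 5 edges. This graph has 6 edges (1 extra). Not a tree.
Number of triangles = 0.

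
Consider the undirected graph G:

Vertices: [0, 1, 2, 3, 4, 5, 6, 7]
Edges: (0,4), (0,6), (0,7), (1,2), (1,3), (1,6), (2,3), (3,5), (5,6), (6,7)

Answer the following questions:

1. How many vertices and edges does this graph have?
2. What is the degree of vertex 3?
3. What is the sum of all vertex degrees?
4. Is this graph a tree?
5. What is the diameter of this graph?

Count: 8 vertices, 10 edges.
Vertex 3 has neighbors [1, 2, 5], degree = 3.
Handshaking lemma: 2 * 10 = 20.
A tree on 8 vertices has 7 edges. This graph has 10 edges (3 extra). Not a tree.
Diameter (longest shortest path) = 4.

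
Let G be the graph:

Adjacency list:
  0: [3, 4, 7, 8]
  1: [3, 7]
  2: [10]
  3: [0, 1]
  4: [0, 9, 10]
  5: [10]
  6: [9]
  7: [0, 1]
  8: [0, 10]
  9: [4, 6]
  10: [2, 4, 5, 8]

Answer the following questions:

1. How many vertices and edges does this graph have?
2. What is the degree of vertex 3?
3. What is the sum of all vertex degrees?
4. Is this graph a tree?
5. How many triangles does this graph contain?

Count: 11 vertices, 12 edges.
Vertex 3 has neighbors [0, 1], degree = 2.
Handshaking lemma: 2 * 12 = 24.
A tree on 11 vertices has 10 edges. This graph has 12 edges (2 extra). Not a tree.
Number of triangles = 0.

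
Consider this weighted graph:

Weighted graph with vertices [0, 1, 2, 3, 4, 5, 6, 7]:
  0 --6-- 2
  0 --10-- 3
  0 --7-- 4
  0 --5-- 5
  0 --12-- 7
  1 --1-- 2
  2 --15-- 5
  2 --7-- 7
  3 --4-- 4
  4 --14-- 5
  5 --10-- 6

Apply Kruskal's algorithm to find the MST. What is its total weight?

Applying Kruskal's algorithm (sort edges by weight, add if no cycle):
  Add (1,2) w=1
  Add (3,4) w=4
  Add (0,5) w=5
  Add (0,2) w=6
  Add (0,4) w=7
  Add (2,7) w=7
  Skip (0,3) w=10 (creates cycle)
  Add (5,6) w=10
  Skip (0,7) w=12 (creates cycle)
  Skip (4,5) w=14 (creates cycle)
  Skip (2,5) w=15 (creates cycle)
MST weight = 40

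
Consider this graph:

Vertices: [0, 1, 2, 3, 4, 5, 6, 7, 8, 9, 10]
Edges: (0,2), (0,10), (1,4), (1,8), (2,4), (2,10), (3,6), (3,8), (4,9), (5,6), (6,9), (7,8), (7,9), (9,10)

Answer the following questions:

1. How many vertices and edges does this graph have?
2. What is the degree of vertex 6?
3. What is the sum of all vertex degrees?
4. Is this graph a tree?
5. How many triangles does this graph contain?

Count: 11 vertices, 14 edges.
Vertex 6 has neighbors [3, 5, 9], degree = 3.
Handshaking lemma: 2 * 14 = 28.
A tree on 11 vertices has 10 edges. This graph has 14 edges (4 extra). Not a tree.
Number of triangles = 1.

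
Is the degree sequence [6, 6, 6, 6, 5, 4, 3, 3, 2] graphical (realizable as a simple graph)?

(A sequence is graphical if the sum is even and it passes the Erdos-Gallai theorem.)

Sum of degrees = 41. Sum is odd, so the sequence is NOT graphical.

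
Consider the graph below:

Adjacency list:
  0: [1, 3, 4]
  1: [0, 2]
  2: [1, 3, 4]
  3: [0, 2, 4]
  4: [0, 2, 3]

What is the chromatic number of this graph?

The graph has a maximum clique of size 3 (lower bound on chromatic number).
A valid 3-coloring: {0: 0, 1: 1, 2: 0, 3: 1, 4: 2}.
Chromatic number = 3.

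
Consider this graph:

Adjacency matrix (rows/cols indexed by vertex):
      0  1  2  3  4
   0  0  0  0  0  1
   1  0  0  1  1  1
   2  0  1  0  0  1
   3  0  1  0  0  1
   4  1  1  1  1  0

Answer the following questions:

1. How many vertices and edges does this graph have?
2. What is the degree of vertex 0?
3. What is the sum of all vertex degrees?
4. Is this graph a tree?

Count: 5 vertices, 6 edges.
Vertex 0 has neighbors [4], degree = 1.
Handshaking lemma: 2 * 6 = 12.
A tree on 5 vertices has 4 edges. This graph has 6 edges (2 extra). Not a tree.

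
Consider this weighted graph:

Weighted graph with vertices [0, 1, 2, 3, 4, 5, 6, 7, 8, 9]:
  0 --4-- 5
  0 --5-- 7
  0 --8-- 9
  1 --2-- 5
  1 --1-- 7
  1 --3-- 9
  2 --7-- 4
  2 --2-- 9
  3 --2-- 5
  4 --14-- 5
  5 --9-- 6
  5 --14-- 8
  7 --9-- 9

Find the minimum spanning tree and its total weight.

Applying Kruskal's algorithm (sort edges by weight, add if no cycle):
  Add (1,7) w=1
  Add (1,5) w=2
  Add (2,9) w=2
  Add (3,5) w=2
  Add (1,9) w=3
  Add (0,5) w=4
  Skip (0,7) w=5 (creates cycle)
  Add (2,4) w=7
  Skip (0,9) w=8 (creates cycle)
  Add (5,6) w=9
  Skip (7,9) w=9 (creates cycle)
  Skip (4,5) w=14 (creates cycle)
  Add (5,8) w=14
MST weight = 44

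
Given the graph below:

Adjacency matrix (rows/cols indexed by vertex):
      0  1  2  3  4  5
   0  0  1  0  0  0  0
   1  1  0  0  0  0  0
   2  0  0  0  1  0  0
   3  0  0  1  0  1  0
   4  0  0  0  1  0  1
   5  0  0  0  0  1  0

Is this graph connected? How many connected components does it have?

Checking connectivity: the graph has 2 connected component(s).
Components: [[0, 1], [2, 3, 4, 5]]. The graph is NOT connected.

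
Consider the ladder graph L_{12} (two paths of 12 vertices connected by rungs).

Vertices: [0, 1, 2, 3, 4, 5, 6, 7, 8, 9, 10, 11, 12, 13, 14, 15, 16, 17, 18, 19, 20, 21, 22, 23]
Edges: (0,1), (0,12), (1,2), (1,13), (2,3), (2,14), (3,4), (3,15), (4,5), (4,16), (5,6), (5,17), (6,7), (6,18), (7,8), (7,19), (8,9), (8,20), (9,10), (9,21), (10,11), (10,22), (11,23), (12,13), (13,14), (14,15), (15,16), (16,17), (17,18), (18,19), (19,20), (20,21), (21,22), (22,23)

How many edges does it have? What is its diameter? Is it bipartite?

Ladder graph L_{12}: 12 rungs + 2 * (12-1) path edges = 12 + 22 = 34 edges.
Diameter = 12.
Ladder graphs are bipartite (alternating coloring along each path).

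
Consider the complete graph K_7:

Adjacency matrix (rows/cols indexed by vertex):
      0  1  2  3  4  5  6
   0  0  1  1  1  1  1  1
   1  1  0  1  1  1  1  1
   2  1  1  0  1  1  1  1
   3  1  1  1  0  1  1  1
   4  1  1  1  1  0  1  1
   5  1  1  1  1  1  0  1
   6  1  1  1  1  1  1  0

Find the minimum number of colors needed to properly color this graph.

In K_7, every vertex is adjacent to every other vertex.
Each vertex needs a unique color.
Chromatic number = 7.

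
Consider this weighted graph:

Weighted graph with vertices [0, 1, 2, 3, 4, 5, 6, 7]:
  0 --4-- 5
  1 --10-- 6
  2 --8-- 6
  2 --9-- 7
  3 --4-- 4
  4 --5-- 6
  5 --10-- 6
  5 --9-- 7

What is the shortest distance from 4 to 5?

Using Dijkstra's algorithm from vertex 4:
Shortest path: 4 -> 6 -> 5
Total weight: 5 + 10 = 15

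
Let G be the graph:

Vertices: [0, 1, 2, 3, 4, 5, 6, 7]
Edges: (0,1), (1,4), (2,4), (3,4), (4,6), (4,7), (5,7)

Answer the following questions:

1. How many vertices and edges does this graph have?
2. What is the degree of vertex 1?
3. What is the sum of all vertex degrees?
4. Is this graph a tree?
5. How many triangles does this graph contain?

Count: 8 vertices, 7 edges.
Vertex 1 has neighbors [0, 4], degree = 2.
Handshaking lemma: 2 * 7 = 14.
A graph is a tree iff it is connected and has exactly n-1 edges. This graph is connected (all 8 vertices in one component) and has 8-1 = 7 edges. It is a tree.
Number of triangles = 0.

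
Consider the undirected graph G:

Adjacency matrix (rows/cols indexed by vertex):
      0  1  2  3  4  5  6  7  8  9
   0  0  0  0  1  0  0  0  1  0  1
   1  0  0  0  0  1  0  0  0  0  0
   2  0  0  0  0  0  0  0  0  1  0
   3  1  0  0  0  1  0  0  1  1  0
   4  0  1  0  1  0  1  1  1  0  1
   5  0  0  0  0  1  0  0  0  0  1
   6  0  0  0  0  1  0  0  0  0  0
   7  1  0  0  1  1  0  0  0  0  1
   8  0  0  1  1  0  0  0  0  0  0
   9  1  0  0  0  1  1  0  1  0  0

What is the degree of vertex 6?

Vertex 6 has neighbors [4], so deg(6) = 1.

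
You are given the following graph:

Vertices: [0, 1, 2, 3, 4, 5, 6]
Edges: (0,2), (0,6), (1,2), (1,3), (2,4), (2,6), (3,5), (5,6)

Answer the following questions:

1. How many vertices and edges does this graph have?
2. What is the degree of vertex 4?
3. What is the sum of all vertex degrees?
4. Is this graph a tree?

Count: 7 vertices, 8 edges.
Vertex 4 has neighbors [2], degree = 1.
Handshaking lemma: 2 * 8 = 16.
A tree on 7 vertices has 6 edges. This graph has 8 edges (2 extra). Not a tree.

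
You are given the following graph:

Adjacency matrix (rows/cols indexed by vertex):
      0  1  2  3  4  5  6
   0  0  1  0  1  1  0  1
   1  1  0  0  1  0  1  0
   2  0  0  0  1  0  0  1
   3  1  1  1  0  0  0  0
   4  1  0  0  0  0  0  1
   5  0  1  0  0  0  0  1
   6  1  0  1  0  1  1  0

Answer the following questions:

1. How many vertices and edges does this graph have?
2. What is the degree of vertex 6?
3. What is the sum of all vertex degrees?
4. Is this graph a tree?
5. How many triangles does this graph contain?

Count: 7 vertices, 10 edges.
Vertex 6 has neighbors [0, 2, 4, 5], degree = 4.
Handshaking lemma: 2 * 10 = 20.
A tree on 7 vertices has 6 edges. This graph has 10 edges (4 extra). Not a tree.
Number of triangles = 2.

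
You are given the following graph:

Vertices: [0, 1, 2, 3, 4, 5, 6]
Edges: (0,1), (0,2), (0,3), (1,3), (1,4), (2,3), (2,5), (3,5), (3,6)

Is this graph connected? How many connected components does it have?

Checking connectivity: the graph has 1 connected component(s).
All vertices are reachable from each other. The graph IS connected.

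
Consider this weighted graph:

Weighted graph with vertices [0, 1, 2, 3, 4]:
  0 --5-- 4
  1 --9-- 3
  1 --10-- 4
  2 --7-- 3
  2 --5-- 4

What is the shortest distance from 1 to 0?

Using Dijkstra's algorithm from vertex 1:
Shortest path: 1 -> 4 -> 0
Total weight: 10 + 5 = 15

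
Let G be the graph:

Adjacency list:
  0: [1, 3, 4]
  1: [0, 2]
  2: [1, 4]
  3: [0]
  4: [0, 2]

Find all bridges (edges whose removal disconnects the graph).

A bridge is an edge whose removal increases the number of connected components.
Bridges found: (0,3)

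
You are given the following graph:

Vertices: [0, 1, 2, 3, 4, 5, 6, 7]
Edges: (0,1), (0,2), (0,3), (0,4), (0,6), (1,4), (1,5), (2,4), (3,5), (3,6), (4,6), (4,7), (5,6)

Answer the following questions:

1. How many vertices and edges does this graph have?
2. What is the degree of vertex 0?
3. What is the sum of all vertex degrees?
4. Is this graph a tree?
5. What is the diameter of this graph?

Count: 8 vertices, 13 edges.
Vertex 0 has neighbors [1, 2, 3, 4, 6], degree = 5.
Handshaking lemma: 2 * 13 = 26.
A tree on 8 vertices has 7 edges. This graph has 13 edges (6 extra). Not a tree.
Diameter (longest shortest path) = 3.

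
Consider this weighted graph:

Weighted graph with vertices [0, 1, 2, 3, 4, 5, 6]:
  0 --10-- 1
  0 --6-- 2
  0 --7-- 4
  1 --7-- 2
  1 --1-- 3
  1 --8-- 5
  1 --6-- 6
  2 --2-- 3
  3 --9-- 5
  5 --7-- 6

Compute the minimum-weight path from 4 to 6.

Using Dijkstra's algorithm from vertex 4:
Shortest path: 4 -> 0 -> 2 -> 3 -> 1 -> 6
Total weight: 7 + 6 + 2 + 1 + 6 = 22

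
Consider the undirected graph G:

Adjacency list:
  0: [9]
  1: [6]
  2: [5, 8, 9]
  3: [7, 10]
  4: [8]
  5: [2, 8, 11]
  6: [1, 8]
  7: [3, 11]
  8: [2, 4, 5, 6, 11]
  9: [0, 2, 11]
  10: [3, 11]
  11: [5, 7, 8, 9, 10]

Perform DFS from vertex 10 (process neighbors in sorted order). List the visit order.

DFS from vertex 10 (neighbors processed in ascending order):
Visit order: 10, 3, 7, 11, 5, 2, 8, 4, 6, 1, 9, 0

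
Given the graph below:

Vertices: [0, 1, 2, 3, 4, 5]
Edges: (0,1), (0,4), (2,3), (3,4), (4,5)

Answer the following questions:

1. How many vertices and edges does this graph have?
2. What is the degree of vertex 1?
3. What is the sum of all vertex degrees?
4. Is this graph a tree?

Count: 6 vertices, 5 edges.
Vertex 1 has neighbors [0], degree = 1.
Handshaking lemma: 2 * 5 = 10.
A graph is a tree iff it is connected and has exactly n-1 edges. This graph is connected (all 6 vertices in one component) and has 6-1 = 5 edges. It is a tree.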